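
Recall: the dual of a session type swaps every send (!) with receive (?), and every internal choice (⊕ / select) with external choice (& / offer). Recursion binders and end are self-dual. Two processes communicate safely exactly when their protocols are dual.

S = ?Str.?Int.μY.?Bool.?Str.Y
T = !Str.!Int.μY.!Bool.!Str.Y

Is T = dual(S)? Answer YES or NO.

?Str | !Str  ✓
  ?Int | !Int  ✓
    μY | μY  ✓ (binder kept)
      ?Bool | !Bool  ✓
        ?Str | !Str  ✓
          Y | Y  ✓

YES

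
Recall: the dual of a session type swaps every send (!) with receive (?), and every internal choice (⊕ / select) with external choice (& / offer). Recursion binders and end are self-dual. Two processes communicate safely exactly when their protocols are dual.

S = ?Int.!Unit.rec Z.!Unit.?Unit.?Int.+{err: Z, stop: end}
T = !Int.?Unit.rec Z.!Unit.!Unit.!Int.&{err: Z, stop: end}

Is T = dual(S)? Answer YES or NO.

NO

?Int | !Int  match
  !Unit | ?Unit  match
    rec Z | rec Z  match (rec unchanged)
      !Unit | !Unit  ✗ same direction on both sides — not dual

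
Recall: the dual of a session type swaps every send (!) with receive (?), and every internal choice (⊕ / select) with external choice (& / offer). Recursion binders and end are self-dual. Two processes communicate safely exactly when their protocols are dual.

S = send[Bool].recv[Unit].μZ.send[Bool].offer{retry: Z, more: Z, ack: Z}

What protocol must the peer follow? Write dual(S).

recv[Bool].send[Unit].μZ.recv[Bool].select{retry: Z, more: Z, ack: Z}

send[Bool] → recv[Bool]
  recv[Unit] → send[Unit]
    μZ → μZ  (rec unchanged)
      send[Bool] → recv[Bool]
        offer{retry,more,ack} → select{retry,more,ack}  (&→⊕)
          • retry:
            Z ↦ Z
          • more:
            Z ↦ Z
          • ack:
            Z ↦ Z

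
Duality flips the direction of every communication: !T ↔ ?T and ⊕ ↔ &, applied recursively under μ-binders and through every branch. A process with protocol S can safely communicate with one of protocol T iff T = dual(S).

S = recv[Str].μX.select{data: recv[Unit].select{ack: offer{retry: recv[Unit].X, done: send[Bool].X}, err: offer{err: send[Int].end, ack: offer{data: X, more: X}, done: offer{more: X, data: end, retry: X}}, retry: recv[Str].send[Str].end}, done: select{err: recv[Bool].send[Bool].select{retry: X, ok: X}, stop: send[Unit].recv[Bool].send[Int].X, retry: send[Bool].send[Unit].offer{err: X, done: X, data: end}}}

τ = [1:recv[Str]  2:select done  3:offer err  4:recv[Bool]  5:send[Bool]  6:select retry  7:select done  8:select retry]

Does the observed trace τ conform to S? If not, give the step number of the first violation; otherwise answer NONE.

[1] recv[Str]  match  residual = μX.…
[2] select done  match  residual = select{err: recv[Bool].send[Bool].select{retry: μX.…, ok: μX.…}, stop: send[Unit].recv[Bool].send[Int].μX.…, retry: send[Bool].send[Unit].offer{err: μX.…, done: μX.…, data: end}}
[3] got offer err, protocol expects select err or select stop or select retry  ✗

3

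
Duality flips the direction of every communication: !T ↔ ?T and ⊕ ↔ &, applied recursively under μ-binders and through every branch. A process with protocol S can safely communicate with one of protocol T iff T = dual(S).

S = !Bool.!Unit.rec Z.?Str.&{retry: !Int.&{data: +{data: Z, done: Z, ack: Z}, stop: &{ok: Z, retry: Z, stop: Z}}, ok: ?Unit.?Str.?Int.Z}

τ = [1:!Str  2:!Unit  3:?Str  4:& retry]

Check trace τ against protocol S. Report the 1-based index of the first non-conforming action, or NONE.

1

step 1: got !Str, protocol expects !Bool  ✗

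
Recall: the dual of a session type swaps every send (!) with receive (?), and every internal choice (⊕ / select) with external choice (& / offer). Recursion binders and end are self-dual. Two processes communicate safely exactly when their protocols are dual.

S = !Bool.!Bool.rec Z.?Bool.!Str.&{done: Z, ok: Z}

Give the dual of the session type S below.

!Bool = ?Bool
  !Bool = ?Bool
    rec Z = rec Z  (binder kept)
      ?Bool = !Bool
        !Str = ?Str
          &{done,ok} = +{done,ok}  (&→⊕)
            • done:
              dual(Z) = Z
            • ok:
              dual(Z) = Z

?Bool.?Bool.rec Z.!Bool.?Str.+{done: Z, ok: Z}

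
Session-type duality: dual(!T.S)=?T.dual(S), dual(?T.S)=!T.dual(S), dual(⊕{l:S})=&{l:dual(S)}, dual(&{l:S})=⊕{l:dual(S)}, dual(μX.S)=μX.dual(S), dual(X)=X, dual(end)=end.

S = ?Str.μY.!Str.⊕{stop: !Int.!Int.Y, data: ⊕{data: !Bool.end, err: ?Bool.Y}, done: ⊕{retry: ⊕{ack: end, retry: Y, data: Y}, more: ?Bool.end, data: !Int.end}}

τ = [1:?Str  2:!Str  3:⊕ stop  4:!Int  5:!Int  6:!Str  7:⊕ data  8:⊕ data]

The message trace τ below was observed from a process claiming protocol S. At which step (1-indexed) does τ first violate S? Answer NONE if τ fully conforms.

NONE

step 1: ?Str  ✓  residual = μY.…
step 2: !Str  ✓  residual = ⊕{stop: !Int.!Int.μY.…, data: ⊕{data: !Bool.end, err: ?Bool.μY.…}, done: ⊕{retry: ⊕{ack: end, retry: μY.…, data: μY.…}, more: ?Bool.end, data: !Int.end}}
step 3: ⊕ stop  ✓  residual = !Int.!Int.μY.…
step 4: !Int  ✓  residual = !Int.μY.…
step 5: !Int  ✓  residual = μY.…
step 6: !Str  ✓  residual = ⊕{stop: !Int.!Int.μY.…, data: ⊕{data: !Bool.end, err: ?Bool.μY.…}, done: ⊕{retry: ⊕{ack: end, retry: μY.…, data: μY.…}, more: ?Bool.end, data: !Int.end}}
step 7: ⊕ data  ✓  residual = ⊕{data: !Bool.end, err: ?Bool.μY.…}
step 8: ⊕ data  ✓  residual = !Bool.end
trace exhausted — no violation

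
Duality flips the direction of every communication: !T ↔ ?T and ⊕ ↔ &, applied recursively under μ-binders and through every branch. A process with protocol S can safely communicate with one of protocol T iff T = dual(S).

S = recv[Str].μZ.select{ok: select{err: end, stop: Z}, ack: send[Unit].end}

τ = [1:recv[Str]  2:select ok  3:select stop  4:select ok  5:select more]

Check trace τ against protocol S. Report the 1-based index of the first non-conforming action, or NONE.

5

@1 recv[Str]  match  now at μZ.…
@2 select ok  match  now at select{err: end, stop: μZ.…}
@3 select stop  match  now at μZ.…
@4 select ok  match  now at select{err: end, stop: μZ.…}
@5 got select more, protocol expects select err or select stop  ✗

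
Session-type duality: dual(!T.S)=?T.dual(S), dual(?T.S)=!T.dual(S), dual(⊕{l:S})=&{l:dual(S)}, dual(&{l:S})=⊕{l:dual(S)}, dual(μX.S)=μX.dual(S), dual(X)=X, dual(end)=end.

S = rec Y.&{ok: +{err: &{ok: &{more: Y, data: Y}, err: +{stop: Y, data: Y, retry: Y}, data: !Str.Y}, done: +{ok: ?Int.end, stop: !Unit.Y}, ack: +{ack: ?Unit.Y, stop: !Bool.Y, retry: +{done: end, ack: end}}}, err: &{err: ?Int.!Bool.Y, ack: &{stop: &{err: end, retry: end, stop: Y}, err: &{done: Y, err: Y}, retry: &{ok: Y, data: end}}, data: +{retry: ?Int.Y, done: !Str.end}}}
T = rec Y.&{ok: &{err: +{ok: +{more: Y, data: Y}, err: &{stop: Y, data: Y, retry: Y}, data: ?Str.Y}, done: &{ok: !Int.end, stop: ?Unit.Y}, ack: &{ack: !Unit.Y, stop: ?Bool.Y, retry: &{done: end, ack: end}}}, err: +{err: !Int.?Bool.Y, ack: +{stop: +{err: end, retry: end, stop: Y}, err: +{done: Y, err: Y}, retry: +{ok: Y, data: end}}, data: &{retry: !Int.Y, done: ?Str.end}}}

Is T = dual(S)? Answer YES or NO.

rec Y vs rec Y  ok (rec unchanged)
  &{ok,err} vs &{ok,err}  ✗ choice polarity not flipped — not dual

NO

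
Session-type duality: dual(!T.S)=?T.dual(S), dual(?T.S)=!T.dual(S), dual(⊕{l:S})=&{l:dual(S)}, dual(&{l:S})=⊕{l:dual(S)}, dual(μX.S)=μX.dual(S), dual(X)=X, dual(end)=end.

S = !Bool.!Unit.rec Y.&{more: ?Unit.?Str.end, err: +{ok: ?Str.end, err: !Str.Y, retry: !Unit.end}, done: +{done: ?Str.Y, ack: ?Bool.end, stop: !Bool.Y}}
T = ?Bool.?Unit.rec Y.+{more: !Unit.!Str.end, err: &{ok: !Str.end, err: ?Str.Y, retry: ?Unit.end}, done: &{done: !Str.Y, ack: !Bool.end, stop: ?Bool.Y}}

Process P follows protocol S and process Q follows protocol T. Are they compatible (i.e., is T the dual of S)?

!Bool vs ?Bool  match
  !Unit vs ?Unit  match
    rec Y vs rec Y  match (binder kept)
      &{more,err,done} vs +{more,err,done}  match label sets agree
        case more:
          ?Unit vs !Unit  match
            ?Str vs !Str  match
              end vs end  match
        case err:
          +{ok,err,retry} vs &{ok,err,retry}  match label sets agree
            case ok:
              ?Str vs !Str  match
                end vs end  match
            case err:
              !Str vs ?Str  match
                Y vs Y  match
            case retry:
              !Unit vs ?Unit  match
                end vs end  match
        case done:
          +{done,ack,stop} vs &{done,ack,stop}  match label sets agree
            case done:
              ?Str vs !Str  match
                Y vs Y  match
            case ack:
              ?Bool vs !Bool  match
                end vs end  match
            case stop:
              !Bool vs ?Bool  match
                Y vs Y  match

YES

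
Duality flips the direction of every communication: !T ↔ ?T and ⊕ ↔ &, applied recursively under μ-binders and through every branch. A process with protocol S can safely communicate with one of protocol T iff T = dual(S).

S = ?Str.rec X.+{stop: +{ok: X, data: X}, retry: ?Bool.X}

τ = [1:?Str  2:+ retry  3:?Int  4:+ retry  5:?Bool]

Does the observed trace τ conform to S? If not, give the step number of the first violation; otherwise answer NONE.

3

[1] ?Str  match  state: rec X.…
[2] + retry  match  state: ?Bool.rec X.…
[3] got ?Int, protocol expects ?Bool  ✗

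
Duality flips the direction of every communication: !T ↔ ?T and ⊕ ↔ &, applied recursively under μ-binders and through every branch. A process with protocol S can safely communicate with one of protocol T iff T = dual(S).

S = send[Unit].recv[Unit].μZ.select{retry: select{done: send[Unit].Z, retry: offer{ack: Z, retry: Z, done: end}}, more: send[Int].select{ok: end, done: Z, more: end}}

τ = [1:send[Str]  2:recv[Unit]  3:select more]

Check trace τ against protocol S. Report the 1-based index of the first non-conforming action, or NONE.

1

@1 got send[Str], protocol expects send[Unit]  ✗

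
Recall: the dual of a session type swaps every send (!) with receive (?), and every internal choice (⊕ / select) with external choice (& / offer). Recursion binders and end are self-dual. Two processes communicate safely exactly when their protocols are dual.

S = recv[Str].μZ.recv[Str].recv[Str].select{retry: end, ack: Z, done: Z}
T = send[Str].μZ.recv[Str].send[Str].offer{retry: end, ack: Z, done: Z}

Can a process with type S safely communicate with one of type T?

NO

recv[Str] vs send[Str]  ✓
  μZ vs μZ  ✓ (μ self-dual)
    recv[Str] vs recv[Str]  ✗ same direction on both sides — not dual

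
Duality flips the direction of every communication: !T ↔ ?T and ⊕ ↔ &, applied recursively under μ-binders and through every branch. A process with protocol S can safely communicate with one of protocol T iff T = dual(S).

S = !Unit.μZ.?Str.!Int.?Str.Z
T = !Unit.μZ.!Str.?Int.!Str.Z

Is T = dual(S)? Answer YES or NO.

NO

!Unit vs !Unit  ✗ same direction on both sides — not dual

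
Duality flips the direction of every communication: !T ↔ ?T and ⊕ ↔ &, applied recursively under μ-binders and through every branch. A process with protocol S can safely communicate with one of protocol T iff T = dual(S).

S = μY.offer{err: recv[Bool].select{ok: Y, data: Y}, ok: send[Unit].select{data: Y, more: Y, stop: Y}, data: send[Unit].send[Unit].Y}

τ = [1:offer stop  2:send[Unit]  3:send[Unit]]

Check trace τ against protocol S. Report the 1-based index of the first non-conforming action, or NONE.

1

step 1: got offer stop, protocol expects offer err or offer ok or offer data  ✗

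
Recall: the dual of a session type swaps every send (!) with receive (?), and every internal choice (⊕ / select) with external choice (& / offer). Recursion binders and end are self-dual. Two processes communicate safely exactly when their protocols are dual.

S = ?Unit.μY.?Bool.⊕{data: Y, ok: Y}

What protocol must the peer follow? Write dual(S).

!Unit.μY.!Bool.&{data: Y, ok: Y}

?Unit = !Unit
  μY = μY  (μ self-dual)
    ?Bool = !Bool
      ⊕{data,ok} = &{data,ok}  (internal→external)
        [data]
          Y ↦ Y
        [ok]
          Y ↦ Y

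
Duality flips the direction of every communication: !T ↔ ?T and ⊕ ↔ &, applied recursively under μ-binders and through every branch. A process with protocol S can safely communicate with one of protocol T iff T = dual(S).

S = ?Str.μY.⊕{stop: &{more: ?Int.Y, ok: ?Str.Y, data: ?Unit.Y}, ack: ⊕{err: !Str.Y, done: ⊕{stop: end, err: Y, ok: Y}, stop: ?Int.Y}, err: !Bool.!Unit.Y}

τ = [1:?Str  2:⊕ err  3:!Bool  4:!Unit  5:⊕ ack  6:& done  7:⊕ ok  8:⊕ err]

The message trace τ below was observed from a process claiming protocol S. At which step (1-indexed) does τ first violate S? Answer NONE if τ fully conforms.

[1] ?Str  ok  now at μY.…
[2] ⊕ err  ok  now at !Bool.!Unit.μY.…
[3] !Bool  ok  now at !Unit.μY.…
[4] !Unit  ok  now at μY.…
[5] ⊕ ack  ok  now at ⊕{err: !Str.μY.…, done: ⊕{stop: end, err: μY.…, ok: μY.…}, stop: ?Int.μY.…}
[6] got & done, protocol expects ⊕ err or ⊕ done or ⊕ stop  ✗

6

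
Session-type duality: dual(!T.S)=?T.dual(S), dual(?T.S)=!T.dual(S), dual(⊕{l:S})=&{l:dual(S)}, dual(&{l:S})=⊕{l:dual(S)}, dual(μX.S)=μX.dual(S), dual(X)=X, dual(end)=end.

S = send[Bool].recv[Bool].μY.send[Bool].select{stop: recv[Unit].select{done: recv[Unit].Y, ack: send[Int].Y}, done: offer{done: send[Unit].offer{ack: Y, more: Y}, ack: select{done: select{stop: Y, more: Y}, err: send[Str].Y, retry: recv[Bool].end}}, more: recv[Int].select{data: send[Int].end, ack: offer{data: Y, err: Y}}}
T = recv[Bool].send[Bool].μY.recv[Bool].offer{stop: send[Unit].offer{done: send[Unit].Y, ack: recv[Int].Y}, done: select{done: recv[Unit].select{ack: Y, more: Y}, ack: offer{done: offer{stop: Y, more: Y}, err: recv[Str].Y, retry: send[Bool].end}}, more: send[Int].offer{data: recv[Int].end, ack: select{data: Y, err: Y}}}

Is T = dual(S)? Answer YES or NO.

send[Bool] ‖ recv[Bool]  ok
  recv[Bool] ‖ send[Bool]  ok
    μY ‖ μY  ok (rec unchanged)
      send[Bool] ‖ recv[Bool]  ok
        select{stop,done,more} ‖ offer{stop,done,more}  ok label sets agree
          case stop:
            recv[Unit] ‖ send[Unit]  ok
              select{done,ack} ‖ offer{done,ack}  ok label sets agree
                case done:
                  recv[Unit] ‖ send[Unit]  ok
                    Y ‖ Y  ok
                case ack:
                  send[Int] ‖ recv[Int]  ok
                    Y ‖ Y  ok
          case done:
            offer{done,ack} ‖ select{done,ack}  ok label sets agree
              case done:
                send[Unit] ‖ recv[Unit]  ok
                  offer{ack,more} ‖ select{ack,more}  ok label sets agree
                    case ack:
                      Y ‖ Y  ok
                    case more:
                      Y ‖ Y  ok
              case ack:
                select{done,err,retry} ‖ offer{done,err,retry}  ok label sets agree
                  case done:
                    select{stop,more} ‖ offer{stop,more}  ok label sets agree
                      case stop:
                        Y ‖ Y  ok
                      case more:
                        Y ‖ Y  ok
                  case err:
                    send[Str] ‖ recv[Str]  ok
                      Y ‖ Y  ok
                  case retry:
                    recv[Bool] ‖ send[Bool]  ok
                      end ‖ end  ok
          case more:
            recv[Int] ‖ send[Int]  ok
              select{data,ack} ‖ offer{data,ack}  ok label sets agree
                case data:
                  send[Int] ‖ recv[Int]  ok
                    end ‖ end  ok
                case ack:
                  offer{data,err} ‖ select{data,err}  ok label sets agree
                    case data:
                      Y ‖ Y  ok
                    case err:
                      Y ‖ Y  ok

YES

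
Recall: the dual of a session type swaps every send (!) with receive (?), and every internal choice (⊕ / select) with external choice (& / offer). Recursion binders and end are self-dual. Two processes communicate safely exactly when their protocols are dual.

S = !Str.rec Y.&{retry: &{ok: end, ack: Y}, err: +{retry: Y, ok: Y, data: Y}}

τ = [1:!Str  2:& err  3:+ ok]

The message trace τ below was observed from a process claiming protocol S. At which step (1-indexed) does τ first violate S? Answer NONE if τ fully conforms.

NONE

@1 !Str  ✓  state: rec Y.…
@2 & err  ✓  state: +{retry: rec Y.…, ok: rec Y.…, data: rec Y.…}
@3 + ok  ✓  state: rec Y.…
all 3 steps conform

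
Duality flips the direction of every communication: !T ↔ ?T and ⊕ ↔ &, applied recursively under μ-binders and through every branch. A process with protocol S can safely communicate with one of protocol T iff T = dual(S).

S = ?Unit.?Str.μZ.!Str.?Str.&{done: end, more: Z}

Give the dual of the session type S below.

!Unit.!Str.μZ.?Str.!Str.⊕{done: end, more: Z}

?Unit → !Unit
  ?Str → !Str
    μZ → μZ  (binder kept)
      !Str → ?Str
        ?Str → !Str
          &{done,more} → ⊕{done,more}  (&→⊕)
            case done:
              dual(end) = end
            case more:
              dual(Z) = Z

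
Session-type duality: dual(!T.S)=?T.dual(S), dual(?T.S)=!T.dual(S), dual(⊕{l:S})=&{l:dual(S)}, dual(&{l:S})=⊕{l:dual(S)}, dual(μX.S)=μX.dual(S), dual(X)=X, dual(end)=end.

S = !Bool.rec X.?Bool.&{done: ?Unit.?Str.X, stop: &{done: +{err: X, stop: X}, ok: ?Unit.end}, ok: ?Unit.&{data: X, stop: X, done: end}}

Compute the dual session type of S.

?Bool.rec X.!Bool.+{done: !Unit.!Str.X, stop: +{done: &{err: X, stop: X}, ok: !Unit.end}, ok: !Unit.+{data: X, stop: X, done: end}}

!Bool → ?Bool
  rec X → rec X  (binder kept)
    ?Bool → !Bool
      &{done,stop,ok} → +{done,stop,ok}  (offer→select)
        • done:
          ?Unit → !Unit
            ?Str → !Str
              X self-dual
        • stop:
          &{done,ok} → +{done,ok}  (offer→select)
            • done:
              +{err,stop} → &{err,stop}  (internal→external)
                • err:
                  X self-dual
                • stop:
                  X self-dual
            • ok:
              ?Unit → !Unit
                end self-dual
        • ok:
          ?Unit → !Unit
            &{data,stop,done} → +{data,stop,done}  (offer→select)
              • data:
                X self-dual
              • stop:
                X self-dual
              • done:
                end self-dual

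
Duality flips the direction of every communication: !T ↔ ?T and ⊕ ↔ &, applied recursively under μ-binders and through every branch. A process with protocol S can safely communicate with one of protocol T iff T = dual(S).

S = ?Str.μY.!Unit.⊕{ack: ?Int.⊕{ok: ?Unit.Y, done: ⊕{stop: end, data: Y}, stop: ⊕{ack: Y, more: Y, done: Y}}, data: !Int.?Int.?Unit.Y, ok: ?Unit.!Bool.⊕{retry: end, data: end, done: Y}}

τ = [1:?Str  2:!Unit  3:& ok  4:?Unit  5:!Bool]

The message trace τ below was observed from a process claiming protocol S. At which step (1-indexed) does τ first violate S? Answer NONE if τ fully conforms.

3

@1 ?Str  match  residual = μY.…
@2 !Unit  match  residual = ⊕{ack: ?Int.⊕{ok: ?Unit.μY.…, done: ⊕{stop: end, data: μY.…}, stop: ⊕{ack: μY.…, more: μY.…, done: μY.…}}, data: !Int.?Int.?Unit.μY.…, ok: ?Unit.!Bool.⊕{retry: end, data: end, done: μY.…}}
@3 got & ok, protocol expects ⊕ ack or ⊕ data or ⊕ ok  ✗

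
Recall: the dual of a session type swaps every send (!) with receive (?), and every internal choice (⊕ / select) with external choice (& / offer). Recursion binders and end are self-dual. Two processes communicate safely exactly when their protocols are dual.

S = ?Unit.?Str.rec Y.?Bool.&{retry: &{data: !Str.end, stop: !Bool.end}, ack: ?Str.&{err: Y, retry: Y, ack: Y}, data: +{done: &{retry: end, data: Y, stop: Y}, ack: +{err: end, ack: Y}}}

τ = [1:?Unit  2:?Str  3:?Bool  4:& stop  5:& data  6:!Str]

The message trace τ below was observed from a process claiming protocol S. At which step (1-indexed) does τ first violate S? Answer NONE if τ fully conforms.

4

step 1: ?Unit  match  now at ?Str.rec Y.…
step 2: ?Str  match  now at rec Y.…
step 3: ?Bool  match  now at &{retry: &{data: !Str.end, stop: !Bool.end}, ack: ?Str.&{err: rec Y.…, retry: rec Y.…, ack: rec Y.…}, data: +{done: &{retry: end, data: rec Y.…, stop: rec Y.…}, ack: +{err: end, ack: rec Y.…}}}
step 4: got & stop, protocol expects & retry or & ack or & data  ✗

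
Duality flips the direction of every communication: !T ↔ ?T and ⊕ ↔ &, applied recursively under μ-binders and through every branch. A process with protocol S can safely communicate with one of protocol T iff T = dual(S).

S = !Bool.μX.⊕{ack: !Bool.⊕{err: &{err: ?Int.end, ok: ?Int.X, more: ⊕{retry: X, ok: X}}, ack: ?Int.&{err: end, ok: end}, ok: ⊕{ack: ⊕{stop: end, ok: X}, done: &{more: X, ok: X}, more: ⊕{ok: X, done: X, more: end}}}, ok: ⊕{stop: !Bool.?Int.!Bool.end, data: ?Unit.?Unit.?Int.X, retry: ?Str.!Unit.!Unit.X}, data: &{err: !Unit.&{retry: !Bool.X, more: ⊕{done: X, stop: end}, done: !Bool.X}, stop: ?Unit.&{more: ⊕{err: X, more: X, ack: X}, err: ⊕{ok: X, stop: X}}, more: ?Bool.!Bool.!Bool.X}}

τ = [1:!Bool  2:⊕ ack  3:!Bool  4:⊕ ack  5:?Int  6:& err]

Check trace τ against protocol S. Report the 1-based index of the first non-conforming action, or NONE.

NONE

@1 !Bool  match  residual = μX.…
@2 ⊕ ack  match  residual = !Bool.⊕{err: &{err: ?Int.end, ok: ?Int.μX.…, more: ⊕{retry: μX.…, ok: μX.…}}, ack: ?Int.&{err: end, ok: end}, ok: ⊕{ack: ⊕{stop: end, ok: μX.…}, done: &{more: μX.…, ok: μX.…}, more: ⊕{ok: μX.…, done: μX.…, more: end}}}
@3 !Bool  match  residual = ⊕{err: &{err: ?Int.end, ok: ?Int.μX.…, more: ⊕{retry: μX.…, ok: μX.…}}, ack: ?Int.&{err: end, ok: end}, ok: ⊕{ack: ⊕{stop: end, ok: μX.…}, done: &{more: μX.…, ok: μX.…}, more: ⊕{ok: μX.…, done: μX.…, more: end}}}
@4 ⊕ ack  match  residual = ?Int.&{err: end, ok: end}
@5 ?Int  match  residual = &{err: end, ok: end}
@6 & err  match  residual = end
all 6 steps conform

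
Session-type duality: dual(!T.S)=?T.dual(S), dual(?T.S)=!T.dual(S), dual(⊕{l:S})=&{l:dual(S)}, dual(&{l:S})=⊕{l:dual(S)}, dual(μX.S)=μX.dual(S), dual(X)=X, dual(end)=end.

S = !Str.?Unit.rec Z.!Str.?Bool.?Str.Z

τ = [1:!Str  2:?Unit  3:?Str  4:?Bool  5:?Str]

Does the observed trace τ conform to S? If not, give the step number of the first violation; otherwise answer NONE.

3

step 1: !Str  ok  now at ?Unit.rec Z.…
step 2: ?Unit  ok  now at rec Z.…
step 3: got ?Str, protocol expects !Str  ✗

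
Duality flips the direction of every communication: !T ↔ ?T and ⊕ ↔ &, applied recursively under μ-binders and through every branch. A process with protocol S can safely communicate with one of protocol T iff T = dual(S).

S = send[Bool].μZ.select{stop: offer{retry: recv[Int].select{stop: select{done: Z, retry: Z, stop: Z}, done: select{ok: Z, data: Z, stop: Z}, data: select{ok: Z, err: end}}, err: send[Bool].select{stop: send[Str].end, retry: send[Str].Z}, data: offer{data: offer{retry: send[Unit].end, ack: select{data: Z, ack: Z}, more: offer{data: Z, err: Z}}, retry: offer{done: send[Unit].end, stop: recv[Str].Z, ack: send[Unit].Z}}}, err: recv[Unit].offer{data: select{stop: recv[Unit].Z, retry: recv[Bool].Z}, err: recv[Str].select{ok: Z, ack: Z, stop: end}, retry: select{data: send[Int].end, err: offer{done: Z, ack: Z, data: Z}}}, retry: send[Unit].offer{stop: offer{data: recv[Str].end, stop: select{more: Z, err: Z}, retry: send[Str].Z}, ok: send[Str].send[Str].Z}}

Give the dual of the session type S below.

recv[Bool].μZ.offer{stop: select{retry: send[Int].offer{stop: offer{done: Z, retry: Z, stop: Z}, done: offer{ok: Z, data: Z, stop: Z}, data: offer{ok: Z, err: end}}, err: recv[Bool].offer{stop: recv[Str].end, retry: recv[Str].Z}, data: select{data: select{retry: recv[Unit].end, ack: offer{data: Z, ack: Z}, more: select{data: Z, err: Z}}, retry: select{done: recv[Unit].end, stop: send[Str].Z, ack: recv[Unit].Z}}}, err: send[Unit].select{data: offer{stop: send[Unit].Z, retry: send[Bool].Z}, err: send[Str].offer{ok: Z, ack: Z, stop: end}, retry: offer{data: recv[Int].end, err: select{done: Z, ack: Z, data: Z}}}, retry: recv[Unit].select{stop: select{data: send[Str].end, stop: offer{more: Z, err: Z}, retry: recv[Str].Z}, ok: recv[Str].recv[Str].Z}}

send[Bool] = recv[Bool]
  μZ = μZ  (binder kept)
    select{stop,err,retry} = offer{stop,err,retry}  (select→offer)
      case stop:
        offer{retry,err,data} = select{retry,err,data}  (offer→select)
          case retry:
            recv[Int] = send[Int]
              select{stop,done,data} = offer{stop,done,data}  (select→offer)
                case stop:
                  select{done,retry,stop} = offer{done,retry,stop}  (select→offer)
                    case done:
                      dual(Z) = Z
                    case retry:
                      dual(Z) = Z
                    case stop:
                      dual(Z) = Z
                case done:
                  select{ok,data,stop} = offer{ok,data,stop}  (select→offer)
                    case ok:
                      dual(Z) = Z
                    case data:
                      dual(Z) = Z
                    case stop:
                      dual(Z) = Z
                case data:
                  select{ok,err} = offer{ok,err}  (select→offer)
                    case ok:
                      dual(Z) = Z
                    case err:
                      dual(end) = end
          case err:
            send[Bool] = recv[Bool]
              select{stop,retry} = offer{stop,retry}  (select→offer)
                case stop:
                  send[Str] = recv[Str]
                    dual(end) = end
                case retry:
                  send[Str] = recv[Str]
                    dual(Z) = Z
          case data:
            offer{data,retry} = select{data,retry}  (offer→select)
              case data:
                offer{retry,ack,more} = select{retry,ack,more}  (offer→select)
                  case retry:
                    send[Unit] = recv[Unit]
                      dual(end) = end
                  case ack:
                    select{data,ack} = offer{data,ack}  (select→offer)
                      case data:
                        dual(Z) = Z
                      case ack:
                        dual(Z) = Z
                  case more:
                    offer{data,err} = select{data,err}  (offer→select)
                      case data:
                        dual(Z) = Z
                      case err:
                        dual(Z) = Z
              case retry:
                offer{done,stop,ack} = select{done,stop,ack}  (offer→select)
                  case done:
                    send[Unit] = recv[Unit]
                      dual(end) = end
                  case stop:
                    recv[Str] = send[Str]
                      dual(Z) = Z
                  case ack:
                    send[Unit] = recv[Unit]
                      dual(Z) = Z
      case err:
        recv[Unit] = send[Unit]
          offer{data,err,retry} = select{data,err,retry}  (offer→select)
            case data:
              select{stop,retry} = offer{stop,retry}  (select→offer)
                case stop:
                  recv[Unit] = send[Unit]
                    dual(Z) = Z
                case retry:
                  recv[Bool] = send[Bool]
                    dual(Z) = Z
            case err:
              recv[Str] = send[Str]
                select{ok,ack,stop} = offer{ok,ack,stop}  (select→offer)
                  case ok:
                    dual(Z) = Z
                  case ack:
                    dual(Z) = Z
                  case stop:
                    dual(end) = end
            case retry:
              select{data,err} = offer{data,err}  (select→offer)
                case data:
                  send[Int] = recv[Int]
                    dual(end) = end
                case err:
                  offer{done,ack,data} = select{done,ack,data}  (offer→select)
                    case done:
                      dual(Z) = Z
                    case ack:
                      dual(Z) = Z
                    case data:
                      dual(Z) = Z
      case retry:
        send[Unit] = recv[Unit]
          offer{stop,ok} = select{stop,ok}  (offer→select)
            case stop:
              offer{data,stop,retry} = select{data,stop,retry}  (offer→select)
                case data:
                  recv[Str] = send[Str]
                    dual(end) = end
                case stop:
                  select{more,err} = offer{more,err}  (select→offer)
                    case more:
                      dual(Z) = Z
                    case err:
                      dual(Z) = Z
                case retry:
                  send[Str] = recv[Str]
                    dual(Z) = Z
            case ok:
              send[Str] = recv[Str]
                send[Str] = recv[Str]
                  dual(Z) = Z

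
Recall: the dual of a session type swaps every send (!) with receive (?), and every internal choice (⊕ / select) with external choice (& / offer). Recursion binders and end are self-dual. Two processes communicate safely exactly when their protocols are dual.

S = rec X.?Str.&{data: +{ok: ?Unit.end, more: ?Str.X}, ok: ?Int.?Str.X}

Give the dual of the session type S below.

rec X.!Str.+{data: &{ok: !Unit.end, more: !Str.X}, ok: !Int.!Str.X}

rec X = rec X  (binder kept)
  ?Str = !Str
    &{data,ok} = +{data,ok}  (offer→select)
      case data:
        +{ok,more} = &{ok,more}  (⊕→&)
          case ok:
            ?Unit = !Unit
              end ↦ end
          case more:
            ?Str = !Str
              X ↦ X
      case ok:
        ?Int = !Int
          ?Str = !Str
            X ↦ X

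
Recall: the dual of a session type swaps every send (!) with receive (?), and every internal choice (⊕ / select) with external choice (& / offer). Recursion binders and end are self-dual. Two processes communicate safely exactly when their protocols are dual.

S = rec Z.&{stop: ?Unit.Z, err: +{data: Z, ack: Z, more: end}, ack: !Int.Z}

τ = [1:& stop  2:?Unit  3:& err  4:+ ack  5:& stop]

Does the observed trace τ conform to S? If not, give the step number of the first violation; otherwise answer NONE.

NONE

@1 & stop  ✓  now at ?Unit.rec Z.…
@2 ?Unit  ✓  now at rec Z.…
@3 & err  ✓  now at +{data: rec Z.…, ack: rec Z.…, more: end}
@4 + ack  ✓  now at rec Z.…
@5 & stop  ✓  now at ?Unit.rec Z.…
τ conforms to S (length 5)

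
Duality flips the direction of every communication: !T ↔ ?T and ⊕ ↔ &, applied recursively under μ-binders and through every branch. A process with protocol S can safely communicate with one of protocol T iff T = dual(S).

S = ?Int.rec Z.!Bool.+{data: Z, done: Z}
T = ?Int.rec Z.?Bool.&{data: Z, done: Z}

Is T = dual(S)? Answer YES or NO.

NO

?Int | ?Int  ✗ same direction on both sides — not dual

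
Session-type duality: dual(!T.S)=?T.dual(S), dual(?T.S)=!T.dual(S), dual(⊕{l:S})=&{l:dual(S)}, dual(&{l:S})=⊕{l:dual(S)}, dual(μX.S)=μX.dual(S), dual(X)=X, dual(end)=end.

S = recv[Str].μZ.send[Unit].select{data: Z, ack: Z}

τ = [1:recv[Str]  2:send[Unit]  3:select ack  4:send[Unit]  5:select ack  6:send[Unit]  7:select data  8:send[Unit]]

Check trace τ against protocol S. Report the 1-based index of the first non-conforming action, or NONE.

NONE

step 1: recv[Str]  ok  residual = μZ.…
step 2: send[Unit]  ok  residual = select{data: μZ.…, ack: μZ.…}
step 3: select ack  ok  residual = μZ.…
step 4: send[Unit]  ok  residual = select{data: μZ.…, ack: μZ.…}
step 5: select ack  ok  residual = μZ.…
step 6: send[Unit]  ok  residual = select{data: μZ.…, ack: μZ.…}
step 7: select data  ok  residual = μZ.…
step 8: send[Unit]  ok  residual = select{data: μZ.…, ack: μZ.…}
τ conforms to S (length 8)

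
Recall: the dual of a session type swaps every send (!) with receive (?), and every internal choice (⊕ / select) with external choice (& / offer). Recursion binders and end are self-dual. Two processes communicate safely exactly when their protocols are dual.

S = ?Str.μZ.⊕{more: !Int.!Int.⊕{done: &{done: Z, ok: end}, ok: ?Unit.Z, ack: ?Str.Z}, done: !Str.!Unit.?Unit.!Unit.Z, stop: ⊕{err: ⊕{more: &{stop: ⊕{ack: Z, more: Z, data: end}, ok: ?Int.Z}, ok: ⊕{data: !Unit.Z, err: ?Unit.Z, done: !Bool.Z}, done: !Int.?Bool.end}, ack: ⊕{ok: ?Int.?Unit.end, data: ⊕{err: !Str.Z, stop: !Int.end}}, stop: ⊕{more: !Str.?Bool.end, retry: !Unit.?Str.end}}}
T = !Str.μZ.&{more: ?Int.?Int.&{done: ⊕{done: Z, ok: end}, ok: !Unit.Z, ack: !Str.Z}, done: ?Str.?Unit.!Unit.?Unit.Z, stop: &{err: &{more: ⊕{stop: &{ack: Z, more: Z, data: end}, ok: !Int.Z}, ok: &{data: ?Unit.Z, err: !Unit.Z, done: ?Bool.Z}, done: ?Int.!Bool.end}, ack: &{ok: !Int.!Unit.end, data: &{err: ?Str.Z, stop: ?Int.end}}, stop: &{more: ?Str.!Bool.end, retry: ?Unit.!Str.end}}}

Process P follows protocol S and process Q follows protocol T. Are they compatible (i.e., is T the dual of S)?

?Str ‖ !Str  ok
  μZ ‖ μZ  ok (μ self-dual)
    ⊕{more,done,stop} ‖ &{more,done,stop}  ok label sets agree
      • more:
        !Int ‖ ?Int  ok
          !Int ‖ ?Int  ok
            ⊕{done,ok,ack} ‖ &{done,ok,ack}  ok label sets agree
              • done:
                &{done,ok} ‖ ⊕{done,ok}  ok label sets agree
                  • done:
                    Z ‖ Z  ok
                  • ok:
                    end ‖ end  ok
              • ok:
                ?Unit ‖ !Unit  ok
                  Z ‖ Z  ok
              • ack:
                ?Str ‖ !Str  ok
                  Z ‖ Z  ok
      • done:
        !Str ‖ ?Str  ok
          !Unit ‖ ?Unit  ok
            ?Unit ‖ !Unit  ok
              !Unit ‖ ?Unit  ok
                Z ‖ Z  ok
      • stop:
        ⊕{err,ack,stop} ‖ &{err,ack,stop}  ok label sets agree
          • err:
            ⊕{more,ok,done} ‖ &{more,ok,done}  ok label sets agree
              • more:
                &{stop,ok} ‖ ⊕{stop,ok}  ok label sets agree
                  • stop:
                    ⊕{ack,more,data} ‖ &{ack,more,data}  ok label sets agree
                      • ack:
                        Z ‖ Z  ok
                      • more:
                        Z ‖ Z  ok
                      • data:
                        end ‖ end  ok
                  • ok:
                    ?Int ‖ !Int  ok
                      Z ‖ Z  ok
              • ok:
                ⊕{data,err,done} ‖ &{data,err,done}  ok label sets agree
                  • data:
                    !Unit ‖ ?Unit  ok
                      Z ‖ Z  ok
                  • err:
                    ?Unit ‖ !Unit  ok
                      Z ‖ Z  ok
                  • done:
                    !Bool ‖ ?Bool  ok
                      Z ‖ Z  ok
              • done:
                !Int ‖ ?Int  ok
                  ?Bool ‖ !Bool  ok
                    end ‖ end  ok
          • ack:
            ⊕{ok,data} ‖ &{ok,data}  ok label sets agree
              • ok:
                ?Int ‖ !Int  ok
                  ?Unit ‖ !Unit  ok
                    end ‖ end  ok
              • data:
                ⊕{err,stop} ‖ &{err,stop}  ok label sets agree
                  • err:
                    !Str ‖ ?Str  ok
                      Z ‖ Z  ok
                  • stop:
                    !Int ‖ ?Int  ok
                      end ‖ end  ok
          • stop:
            ⊕{more,retry} ‖ &{more,retry}  ok label sets agree
              • more:
                !Str ‖ ?Str  ok
                  ?Bool ‖ !Bool  ok
                    end ‖ end  ok
              • retry:
                !Unit ‖ ?Unit  ok
                  ?Str ‖ !Str  ok
                    end ‖ end  ok

YES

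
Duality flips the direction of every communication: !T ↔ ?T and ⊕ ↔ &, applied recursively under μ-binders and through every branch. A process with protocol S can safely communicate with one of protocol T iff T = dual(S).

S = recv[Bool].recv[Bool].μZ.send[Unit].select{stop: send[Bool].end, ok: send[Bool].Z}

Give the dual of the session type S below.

recv[Bool] ↦ send[Bool]
  recv[Bool] ↦ send[Bool]
    μZ ↦ μZ  (rec unchanged)
      send[Unit] ↦ recv[Unit]
        select{stop,ok} ↦ offer{stop,ok}  (⊕→&)
          • stop:
            send[Bool] ↦ recv[Bool]
              dual(end) = end
          • ok:
            send[Bool] ↦ recv[Bool]
              dual(Z) = Z

send[Bool].send[Bool].μZ.recv[Unit].offer{stop: recv[Bool].end, ok: recv[Bool].Z}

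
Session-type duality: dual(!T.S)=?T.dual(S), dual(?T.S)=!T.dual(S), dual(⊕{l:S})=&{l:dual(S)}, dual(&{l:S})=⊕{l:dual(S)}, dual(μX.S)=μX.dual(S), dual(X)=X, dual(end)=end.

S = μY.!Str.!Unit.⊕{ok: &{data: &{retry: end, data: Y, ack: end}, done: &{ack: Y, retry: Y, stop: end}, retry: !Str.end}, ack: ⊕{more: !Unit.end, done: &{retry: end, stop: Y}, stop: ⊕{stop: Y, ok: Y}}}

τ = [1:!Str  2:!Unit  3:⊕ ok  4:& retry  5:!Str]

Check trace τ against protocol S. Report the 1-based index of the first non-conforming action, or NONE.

NONE

@1 !Str  ok  cont: !Unit.⊕{ok: &{data: &{retry: end, data: μY.…, ack: end}, done: &{ack: μY.…, retry: μY.…, stop: end}, retry: !Str.end}, ack: ⊕{more: !Unit.end, done: &{retry: end, stop: μY.…}, stop: ⊕{stop: μY.…, ok: μY.…}}}
@2 !Unit  ok  cont: ⊕{ok: &{data: &{retry: end, data: μY.…, ack: end}, done: &{ack: μY.…, retry: μY.…, stop: end}, retry: !Str.end}, ack: ⊕{more: !Unit.end, done: &{retry: end, stop: μY.…}, stop: ⊕{stop: μY.…, ok: μY.…}}}
@3 ⊕ ok  ok  cont: &{data: &{retry: end, data: μY.…, ack: end}, done: &{ack: μY.…, retry: μY.…, stop: end}, retry: !Str.end}
@4 & retry  ok  cont: !Str.end
@5 !Str  ok  cont: end
trace exhausted — no violation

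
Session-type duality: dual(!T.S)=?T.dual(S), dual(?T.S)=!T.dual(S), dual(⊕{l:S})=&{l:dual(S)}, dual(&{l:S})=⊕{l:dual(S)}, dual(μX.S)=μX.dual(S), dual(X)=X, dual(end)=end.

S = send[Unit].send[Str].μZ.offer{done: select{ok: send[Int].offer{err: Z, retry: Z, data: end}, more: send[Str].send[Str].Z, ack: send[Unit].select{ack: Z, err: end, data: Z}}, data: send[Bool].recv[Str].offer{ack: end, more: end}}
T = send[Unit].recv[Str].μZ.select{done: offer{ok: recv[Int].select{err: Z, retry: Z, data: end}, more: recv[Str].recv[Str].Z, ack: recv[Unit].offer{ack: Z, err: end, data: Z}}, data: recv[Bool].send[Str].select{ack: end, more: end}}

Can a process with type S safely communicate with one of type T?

send[Unit] ‖ send[Unit]  ✗ same direction on both sides — not dual

NO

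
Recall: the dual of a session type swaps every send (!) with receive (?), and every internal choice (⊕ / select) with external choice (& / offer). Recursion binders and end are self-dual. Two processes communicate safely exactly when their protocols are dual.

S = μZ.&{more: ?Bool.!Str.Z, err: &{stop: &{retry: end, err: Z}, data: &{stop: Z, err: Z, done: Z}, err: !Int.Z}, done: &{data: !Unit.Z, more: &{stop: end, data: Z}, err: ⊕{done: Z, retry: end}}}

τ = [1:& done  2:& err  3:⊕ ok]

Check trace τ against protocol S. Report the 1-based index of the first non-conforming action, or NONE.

step 1: & done  match  residual = &{data: !Unit.μZ.…, more: &{stop: end, data: μZ.…}, err: ⊕{done: μZ.…, retry: end}}
step 2: & err  match  residual = ⊕{done: μZ.…, retry: end}
step 3: got ⊕ ok, protocol expects ⊕ done or ⊕ retry  ✗

3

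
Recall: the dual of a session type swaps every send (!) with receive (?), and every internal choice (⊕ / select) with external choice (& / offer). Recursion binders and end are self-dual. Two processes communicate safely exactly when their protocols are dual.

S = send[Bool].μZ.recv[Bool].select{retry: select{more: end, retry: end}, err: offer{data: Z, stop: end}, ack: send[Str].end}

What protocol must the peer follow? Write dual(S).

send[Bool] → recv[Bool]
  μZ → μZ  (μ self-dual)
    recv[Bool] → send[Bool]
      select{retry,err,ack} → offer{retry,err,ack}  (⊕→&)
        [retry]
          select{more,retry} → offer{more,retry}  (⊕→&)
            [more]
              dual(end) = end
            [retry]
              dual(end) = end
        [err]
          offer{data,stop} → select{data,stop}  (offer→select)
            [data]
              dual(Z) = Z
            [stop]
              dual(end) = end
        [ack]
          send[Str] → recv[Str]
            dual(end) = end

recv[Bool].μZ.send[Bool].offer{retry: offer{more: end, retry: end}, err: select{data: Z, stop: end}, ack: recv[Str].end}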